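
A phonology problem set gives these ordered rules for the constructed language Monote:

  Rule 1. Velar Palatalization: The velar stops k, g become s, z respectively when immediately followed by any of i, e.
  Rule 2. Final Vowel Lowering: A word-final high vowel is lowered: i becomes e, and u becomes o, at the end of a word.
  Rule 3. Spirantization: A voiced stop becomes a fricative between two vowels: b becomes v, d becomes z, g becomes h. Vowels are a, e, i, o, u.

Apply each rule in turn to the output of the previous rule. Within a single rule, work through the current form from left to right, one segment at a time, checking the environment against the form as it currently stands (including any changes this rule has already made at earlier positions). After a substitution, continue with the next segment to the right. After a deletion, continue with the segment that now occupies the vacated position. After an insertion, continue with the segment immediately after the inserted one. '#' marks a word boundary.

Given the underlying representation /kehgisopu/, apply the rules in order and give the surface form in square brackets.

[sehzisopo]

Rule 1 Velar Palatalization: [kehgisopu] → [sehzisopu]
Rule 2 Final Vowel Lowering: [sehzisopu] → [sehzisopo]
Rule 3 Spirantization: no change — [sehzisopo]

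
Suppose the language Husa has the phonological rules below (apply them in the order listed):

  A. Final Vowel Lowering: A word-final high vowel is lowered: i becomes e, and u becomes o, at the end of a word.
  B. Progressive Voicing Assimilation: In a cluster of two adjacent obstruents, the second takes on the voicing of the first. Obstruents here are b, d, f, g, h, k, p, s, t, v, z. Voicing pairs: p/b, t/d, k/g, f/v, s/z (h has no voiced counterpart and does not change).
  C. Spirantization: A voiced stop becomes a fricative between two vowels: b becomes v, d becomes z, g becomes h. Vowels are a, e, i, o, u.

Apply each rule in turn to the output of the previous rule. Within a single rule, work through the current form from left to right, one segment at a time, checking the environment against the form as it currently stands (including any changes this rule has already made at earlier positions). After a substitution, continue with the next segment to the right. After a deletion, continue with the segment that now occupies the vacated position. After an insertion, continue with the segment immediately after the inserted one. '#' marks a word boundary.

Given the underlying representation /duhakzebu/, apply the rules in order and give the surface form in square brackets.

[duhaksevo]

A Final Vowel Lowering: [duhakzebu] → [duhakzebo]
B Progressive Voicing Assimilation: [duhakzebo] → [duhaksebo]
C Spirantization: [duhaksebo] → [duhaksevo]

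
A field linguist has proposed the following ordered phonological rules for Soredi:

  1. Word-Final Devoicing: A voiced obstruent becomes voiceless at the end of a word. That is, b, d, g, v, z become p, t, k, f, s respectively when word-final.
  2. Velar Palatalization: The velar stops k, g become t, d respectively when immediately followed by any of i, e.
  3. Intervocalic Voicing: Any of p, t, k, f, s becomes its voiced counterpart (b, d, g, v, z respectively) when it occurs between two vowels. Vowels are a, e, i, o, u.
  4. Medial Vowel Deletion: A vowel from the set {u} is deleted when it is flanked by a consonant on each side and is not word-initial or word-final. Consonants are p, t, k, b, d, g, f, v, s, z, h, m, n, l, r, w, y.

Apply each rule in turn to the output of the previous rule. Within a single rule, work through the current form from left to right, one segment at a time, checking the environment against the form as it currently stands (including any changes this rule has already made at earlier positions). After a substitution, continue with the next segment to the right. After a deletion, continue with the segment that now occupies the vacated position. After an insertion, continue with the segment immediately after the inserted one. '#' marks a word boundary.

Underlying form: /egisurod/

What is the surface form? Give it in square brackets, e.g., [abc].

[edizrot]

1 Word-Final Devoicing: [egisurod] → [egisurot]
2 Velar Palatalization: [egisurot] → [edisurot]
3 Intervocalic Voicing: [edisurot] → [edizurot]
4 Medial Vowel Deletion: [edizurot] → [edizrot]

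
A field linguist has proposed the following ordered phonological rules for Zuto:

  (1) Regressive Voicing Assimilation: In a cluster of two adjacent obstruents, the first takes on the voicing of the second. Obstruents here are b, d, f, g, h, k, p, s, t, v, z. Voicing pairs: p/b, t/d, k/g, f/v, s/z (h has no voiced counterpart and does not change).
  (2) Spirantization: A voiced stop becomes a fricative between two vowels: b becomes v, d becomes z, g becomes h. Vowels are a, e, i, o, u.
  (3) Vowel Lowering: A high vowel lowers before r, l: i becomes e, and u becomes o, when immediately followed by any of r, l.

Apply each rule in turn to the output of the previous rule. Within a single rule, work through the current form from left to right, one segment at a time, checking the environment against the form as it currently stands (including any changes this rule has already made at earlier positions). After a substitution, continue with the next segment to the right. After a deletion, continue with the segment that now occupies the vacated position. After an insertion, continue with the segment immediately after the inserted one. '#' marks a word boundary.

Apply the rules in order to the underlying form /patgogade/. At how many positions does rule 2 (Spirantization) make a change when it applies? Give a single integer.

(1) Regressive Voicing Assimilation: [patgogade] → [padgogade]
(2) Spirantization: [padgogade] → [padgohaze]
(3) Vowel Lowering: no change — [padgohaze]
Rule 2 changed 2 position(s).

2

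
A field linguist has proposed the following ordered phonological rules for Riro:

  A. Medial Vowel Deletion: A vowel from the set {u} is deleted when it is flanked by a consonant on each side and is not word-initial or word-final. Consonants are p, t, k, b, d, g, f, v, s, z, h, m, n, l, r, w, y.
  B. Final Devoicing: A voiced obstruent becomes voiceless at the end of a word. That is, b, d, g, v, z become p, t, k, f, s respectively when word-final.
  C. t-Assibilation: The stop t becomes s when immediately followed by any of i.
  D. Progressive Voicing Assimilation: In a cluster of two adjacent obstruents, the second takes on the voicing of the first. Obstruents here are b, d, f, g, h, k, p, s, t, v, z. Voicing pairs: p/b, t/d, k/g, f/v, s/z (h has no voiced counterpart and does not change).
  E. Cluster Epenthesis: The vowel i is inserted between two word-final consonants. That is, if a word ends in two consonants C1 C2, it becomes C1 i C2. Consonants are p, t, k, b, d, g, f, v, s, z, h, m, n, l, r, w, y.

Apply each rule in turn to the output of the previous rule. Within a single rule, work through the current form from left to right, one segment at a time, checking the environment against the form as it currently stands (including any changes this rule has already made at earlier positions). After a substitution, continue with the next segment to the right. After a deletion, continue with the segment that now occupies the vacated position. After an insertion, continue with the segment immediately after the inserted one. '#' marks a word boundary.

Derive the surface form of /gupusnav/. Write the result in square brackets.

A Medial Vowel Deletion: [gupusnav] → [gpsnav]
B Final Devoicing: [gpsnav] → [gpsnaf]
C t-Assibilation: no change — [gpsnaf]
D Progressive Voicing Assimilation: [gpsnaf] → [gbznaf]
E Cluster Epenthesis: no change — [gbznaf]

[gbznaf]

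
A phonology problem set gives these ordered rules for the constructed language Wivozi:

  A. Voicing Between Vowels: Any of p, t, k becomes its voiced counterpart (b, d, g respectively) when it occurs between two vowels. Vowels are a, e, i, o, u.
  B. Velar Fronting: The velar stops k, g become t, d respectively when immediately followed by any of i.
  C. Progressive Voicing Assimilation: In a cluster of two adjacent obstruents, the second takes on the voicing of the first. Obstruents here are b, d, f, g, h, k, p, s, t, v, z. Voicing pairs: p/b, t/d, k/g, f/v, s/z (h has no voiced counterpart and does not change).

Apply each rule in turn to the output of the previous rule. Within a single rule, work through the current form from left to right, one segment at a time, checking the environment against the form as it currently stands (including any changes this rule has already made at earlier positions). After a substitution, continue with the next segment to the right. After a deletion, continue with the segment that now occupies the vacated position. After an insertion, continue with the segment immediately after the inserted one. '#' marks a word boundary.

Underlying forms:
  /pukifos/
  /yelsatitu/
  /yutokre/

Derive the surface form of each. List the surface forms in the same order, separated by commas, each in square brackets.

/pukifos/:
  A Voicing Between Vowels: [pukifos] → [pugifos]
  B Velar Fronting: [pugifos] → [pudifos]
  C Progressive Voicing Assimilation: no change — [pudifos]
/yelsatitu/:
  A Voicing Between Vowels: [yelsatitu] → [yelsadidu]
  B Velar Fronting: no change — [yelsadidu]
  C Progressive Voicing Assimilation: no change — [yelsadidu]
/yutokre/:
  A Voicing Between Vowels: [yutokre] → [yudokre]
  B Velar Fronting: no change — [yudokre]
  C Progressive Voicing Assimilation: no change — [yudokre]

[pudifos], [yelsadidu], [yudokre]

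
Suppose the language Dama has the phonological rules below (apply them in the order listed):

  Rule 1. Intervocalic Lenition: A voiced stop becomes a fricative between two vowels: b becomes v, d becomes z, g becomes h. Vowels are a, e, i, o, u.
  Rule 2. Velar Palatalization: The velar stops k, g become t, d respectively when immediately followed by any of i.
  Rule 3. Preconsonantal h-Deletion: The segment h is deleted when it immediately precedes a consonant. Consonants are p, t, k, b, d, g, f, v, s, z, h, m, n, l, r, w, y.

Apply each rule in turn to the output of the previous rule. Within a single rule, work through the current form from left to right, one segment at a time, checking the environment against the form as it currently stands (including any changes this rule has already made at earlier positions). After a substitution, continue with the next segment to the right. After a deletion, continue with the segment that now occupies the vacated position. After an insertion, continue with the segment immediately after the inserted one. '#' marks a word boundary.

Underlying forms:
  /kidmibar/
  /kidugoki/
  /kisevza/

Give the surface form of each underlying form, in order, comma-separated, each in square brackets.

/kidmibar/:
  Rule 1 Intervocalic Lenition: [kidmibar] → [kidmivar]
  Rule 2 Velar Palatalization: [kidmivar] → [tidmivar]
  Rule 3 Preconsonantal h-Deletion: no change — [tidmivar]
/kidugoki/:
  Rule 1 Intervocalic Lenition: [kidugoki] → [kizuhoki]
  Rule 2 Velar Palatalization: [kizuhoki] → [tizuhoti]
  Rule 3 Preconsonantal h-Deletion: no change — [tizuhoti]
/kisevza/:
  Rule 1 Intervocalic Lenition: no change — [kisevza]
  Rule 2 Velar Palatalization: [kisevza] → [tisevza]
  Rule 3 Preconsonantal h-Deletion: no change — [tisevza]

[tidmivar], [tizuhoti], [tisevza]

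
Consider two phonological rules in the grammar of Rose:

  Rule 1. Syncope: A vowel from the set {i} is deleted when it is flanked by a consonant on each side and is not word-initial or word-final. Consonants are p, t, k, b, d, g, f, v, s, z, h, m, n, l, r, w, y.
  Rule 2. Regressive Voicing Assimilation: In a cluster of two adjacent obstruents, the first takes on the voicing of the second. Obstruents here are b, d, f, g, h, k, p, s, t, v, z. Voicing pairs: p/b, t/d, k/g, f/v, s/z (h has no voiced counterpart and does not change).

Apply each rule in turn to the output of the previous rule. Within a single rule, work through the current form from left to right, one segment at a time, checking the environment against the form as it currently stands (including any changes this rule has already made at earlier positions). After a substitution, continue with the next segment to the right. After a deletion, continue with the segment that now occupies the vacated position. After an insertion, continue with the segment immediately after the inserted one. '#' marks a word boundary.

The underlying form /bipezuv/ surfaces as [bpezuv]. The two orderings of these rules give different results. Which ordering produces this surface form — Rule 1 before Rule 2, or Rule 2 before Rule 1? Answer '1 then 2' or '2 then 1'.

Order 1 then 2:
  1 Syncope: [bipezuv] → [bpezuv]
  2 Regressive Voicing Assimilation: [bpezuv] → [ppezuv]
  result: [ppezuv]
Order 2 then 1:
  2 Regressive Voicing Assimilation: no change — [bipezuv]
  1 Syncope: [bipezuv] → [bpezuv]
  result: [bpezuv]

2 then 1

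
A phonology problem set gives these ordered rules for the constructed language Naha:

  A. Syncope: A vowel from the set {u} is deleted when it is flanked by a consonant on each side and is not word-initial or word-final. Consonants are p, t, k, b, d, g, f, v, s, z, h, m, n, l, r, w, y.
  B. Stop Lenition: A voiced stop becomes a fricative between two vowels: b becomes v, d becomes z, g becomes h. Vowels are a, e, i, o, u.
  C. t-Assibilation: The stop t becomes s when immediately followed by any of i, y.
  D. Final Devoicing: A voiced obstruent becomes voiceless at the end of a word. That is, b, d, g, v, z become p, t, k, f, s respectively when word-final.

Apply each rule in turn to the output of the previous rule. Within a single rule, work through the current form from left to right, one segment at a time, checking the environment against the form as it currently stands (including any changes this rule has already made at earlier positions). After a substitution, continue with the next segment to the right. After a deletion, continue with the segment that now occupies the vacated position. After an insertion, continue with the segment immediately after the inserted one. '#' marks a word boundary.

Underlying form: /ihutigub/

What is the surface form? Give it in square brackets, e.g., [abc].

A Syncope: [ihutigub] → [ihtigb]
B Stop Lenition: no change — [ihtigb]
C t-Assibilation: [ihtigb] → [ihsigb]
D Final Devoicing: [ihsigb] → [ihsigp]

[ihsigp]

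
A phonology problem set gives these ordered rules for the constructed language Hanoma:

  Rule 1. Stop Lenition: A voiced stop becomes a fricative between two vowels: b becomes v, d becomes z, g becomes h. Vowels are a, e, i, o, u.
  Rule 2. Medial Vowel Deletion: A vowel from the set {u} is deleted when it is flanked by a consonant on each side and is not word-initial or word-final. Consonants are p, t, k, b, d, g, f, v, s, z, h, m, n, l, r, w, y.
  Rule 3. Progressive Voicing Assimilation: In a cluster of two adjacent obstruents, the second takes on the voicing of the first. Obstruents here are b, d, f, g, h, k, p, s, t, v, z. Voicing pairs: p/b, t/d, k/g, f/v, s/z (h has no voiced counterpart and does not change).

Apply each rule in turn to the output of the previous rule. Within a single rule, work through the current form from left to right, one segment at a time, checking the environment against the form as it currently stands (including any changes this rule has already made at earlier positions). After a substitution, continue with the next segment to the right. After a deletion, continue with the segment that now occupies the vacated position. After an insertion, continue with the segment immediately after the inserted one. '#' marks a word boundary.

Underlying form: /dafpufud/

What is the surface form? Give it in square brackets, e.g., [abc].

[dafpft]

Rule 1 Stop Lenition: no change — [dafpufud]
Rule 2 Medial Vowel Deletion: [dafpufud] → [dafpfd]
Rule 3 Progressive Voicing Assimilation: [dafpfd] → [dafpft]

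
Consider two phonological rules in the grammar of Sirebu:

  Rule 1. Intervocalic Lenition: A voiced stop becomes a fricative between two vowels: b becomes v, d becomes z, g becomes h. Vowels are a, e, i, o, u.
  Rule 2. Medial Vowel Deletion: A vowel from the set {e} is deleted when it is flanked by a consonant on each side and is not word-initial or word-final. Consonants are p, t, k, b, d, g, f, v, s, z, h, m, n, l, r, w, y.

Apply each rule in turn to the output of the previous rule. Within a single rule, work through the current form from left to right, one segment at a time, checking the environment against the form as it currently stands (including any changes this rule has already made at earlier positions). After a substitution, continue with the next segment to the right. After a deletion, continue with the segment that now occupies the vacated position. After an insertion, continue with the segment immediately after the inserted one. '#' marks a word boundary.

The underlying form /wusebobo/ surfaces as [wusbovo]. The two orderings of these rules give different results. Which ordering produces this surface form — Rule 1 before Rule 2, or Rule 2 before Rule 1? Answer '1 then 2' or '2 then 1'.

2 then 1

Order 1 then 2:
  1 Intervocalic Lenition: [wusebobo] → [wusevovo]
  2 Medial Vowel Deletion: [wusevovo] → [wusvovo]
  result: [wusvovo]
Order 2 then 1:
  2 Medial Vowel Deletion: [wusebobo] → [wusbobo]
  1 Intervocalic Lenition: [wusbobo] → [wusbovo]
  result: [wusbovo]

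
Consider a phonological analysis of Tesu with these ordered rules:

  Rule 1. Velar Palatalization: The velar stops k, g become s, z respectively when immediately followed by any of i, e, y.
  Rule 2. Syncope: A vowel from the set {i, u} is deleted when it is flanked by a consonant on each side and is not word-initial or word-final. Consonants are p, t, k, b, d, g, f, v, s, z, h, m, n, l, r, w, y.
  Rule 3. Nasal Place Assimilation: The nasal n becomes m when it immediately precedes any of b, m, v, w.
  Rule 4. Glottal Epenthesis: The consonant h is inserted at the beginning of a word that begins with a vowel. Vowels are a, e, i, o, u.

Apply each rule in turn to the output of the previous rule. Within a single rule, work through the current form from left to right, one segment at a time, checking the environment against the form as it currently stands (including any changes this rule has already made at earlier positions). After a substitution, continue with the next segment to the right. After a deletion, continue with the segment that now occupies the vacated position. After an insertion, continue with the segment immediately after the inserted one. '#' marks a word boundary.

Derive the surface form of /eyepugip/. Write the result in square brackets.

[heyepzp]

Rule 1 Velar Palatalization: [eyepugip] → [eyepuzip]
Rule 2 Syncope: [eyepuzip] → [eyepzp]
Rule 3 Nasal Place Assimilation: no change — [eyepzp]
Rule 4 Glottal Epenthesis: [eyepzp] → [heyepzp]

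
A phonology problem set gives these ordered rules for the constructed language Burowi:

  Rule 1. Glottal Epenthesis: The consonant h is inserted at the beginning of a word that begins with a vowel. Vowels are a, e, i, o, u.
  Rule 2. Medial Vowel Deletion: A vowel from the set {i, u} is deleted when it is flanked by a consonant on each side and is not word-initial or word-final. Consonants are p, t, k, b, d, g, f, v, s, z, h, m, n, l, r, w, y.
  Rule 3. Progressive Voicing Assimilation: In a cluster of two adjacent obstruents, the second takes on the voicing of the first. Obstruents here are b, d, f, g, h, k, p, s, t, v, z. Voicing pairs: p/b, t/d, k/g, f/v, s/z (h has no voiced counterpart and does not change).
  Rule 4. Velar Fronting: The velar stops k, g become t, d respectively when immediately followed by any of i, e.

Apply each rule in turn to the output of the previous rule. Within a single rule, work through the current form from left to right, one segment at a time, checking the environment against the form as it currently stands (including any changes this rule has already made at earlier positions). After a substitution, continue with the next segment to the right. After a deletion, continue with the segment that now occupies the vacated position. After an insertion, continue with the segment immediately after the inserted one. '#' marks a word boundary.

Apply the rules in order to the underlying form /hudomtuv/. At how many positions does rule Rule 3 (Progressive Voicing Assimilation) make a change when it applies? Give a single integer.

2

Rule 1 Glottal Epenthesis: no change — [hudomtuv]
Rule 2 Medial Vowel Deletion: [hudomtuv] → [hdomtv]
Rule 3 Progressive Voicing Assimilation: [hdomtv] → [htomtf]
Rule 4 Velar Fronting: no change — [htomtf]
Rule Rule 3 changed 2 position(s).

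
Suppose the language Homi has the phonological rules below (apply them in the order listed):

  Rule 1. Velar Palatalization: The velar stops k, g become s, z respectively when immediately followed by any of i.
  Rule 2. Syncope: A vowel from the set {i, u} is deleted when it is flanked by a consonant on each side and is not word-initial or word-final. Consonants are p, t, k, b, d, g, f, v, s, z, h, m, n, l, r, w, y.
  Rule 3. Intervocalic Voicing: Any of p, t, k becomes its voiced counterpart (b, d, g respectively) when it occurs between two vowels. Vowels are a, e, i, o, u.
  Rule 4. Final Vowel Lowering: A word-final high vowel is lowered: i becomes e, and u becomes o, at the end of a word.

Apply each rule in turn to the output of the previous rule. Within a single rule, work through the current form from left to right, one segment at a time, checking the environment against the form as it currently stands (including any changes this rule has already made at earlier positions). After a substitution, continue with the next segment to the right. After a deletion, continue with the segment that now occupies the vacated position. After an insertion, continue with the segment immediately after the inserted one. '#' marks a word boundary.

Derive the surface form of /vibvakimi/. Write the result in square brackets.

Rule 1 Velar Palatalization: [vibvakimi] → [vibvasimi]
Rule 2 Syncope: [vibvasimi] → [vbvasmi]
Rule 3 Intervocalic Voicing: no change — [vbvasmi]
Rule 4 Final Vowel Lowering: [vbvasmi] → [vbvasme]

[vbvasme]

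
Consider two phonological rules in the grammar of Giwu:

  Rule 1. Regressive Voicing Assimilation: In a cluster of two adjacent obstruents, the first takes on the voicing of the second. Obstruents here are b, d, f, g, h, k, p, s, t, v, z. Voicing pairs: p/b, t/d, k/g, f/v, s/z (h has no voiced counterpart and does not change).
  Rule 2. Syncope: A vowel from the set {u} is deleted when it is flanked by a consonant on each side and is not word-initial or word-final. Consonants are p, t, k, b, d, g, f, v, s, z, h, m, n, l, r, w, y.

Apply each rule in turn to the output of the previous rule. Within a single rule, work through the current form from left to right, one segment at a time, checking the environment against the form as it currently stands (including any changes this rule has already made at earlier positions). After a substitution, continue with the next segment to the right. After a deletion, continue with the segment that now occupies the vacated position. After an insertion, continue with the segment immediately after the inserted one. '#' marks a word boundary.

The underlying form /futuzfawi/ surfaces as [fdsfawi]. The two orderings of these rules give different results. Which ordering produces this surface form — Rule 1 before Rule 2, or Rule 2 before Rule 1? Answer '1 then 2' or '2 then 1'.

Order 1 then 2:
  1 Regressive Voicing Assimilation: [futuzfawi] → [futusfawi]
  2 Syncope: [futusfawi] → [ftsfawi]
  result: [ftsfawi]
Order 2 then 1:
  2 Syncope: [futuzfawi] → [ftzfawi]
  1 Regressive Voicing Assimilation: [ftzfawi] → [fdsfawi]
  result: [fdsfawi]

2 then 1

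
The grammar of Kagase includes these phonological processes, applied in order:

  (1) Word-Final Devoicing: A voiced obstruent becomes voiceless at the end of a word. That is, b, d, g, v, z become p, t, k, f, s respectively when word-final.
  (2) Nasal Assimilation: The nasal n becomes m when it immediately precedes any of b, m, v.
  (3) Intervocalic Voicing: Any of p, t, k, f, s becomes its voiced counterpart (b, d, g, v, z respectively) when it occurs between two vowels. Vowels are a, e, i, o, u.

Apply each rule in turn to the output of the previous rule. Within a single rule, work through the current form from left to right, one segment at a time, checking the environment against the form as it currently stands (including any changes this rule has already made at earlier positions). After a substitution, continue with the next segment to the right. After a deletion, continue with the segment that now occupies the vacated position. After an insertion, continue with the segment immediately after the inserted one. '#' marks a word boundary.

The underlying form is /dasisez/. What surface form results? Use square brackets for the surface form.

[dazizes]

(1) Word-Final Devoicing: [dasisez] → [dasises]
(2) Nasal Assimilation: no change — [dasises]
(3) Intervocalic Voicing: [dasises] → [dazizes]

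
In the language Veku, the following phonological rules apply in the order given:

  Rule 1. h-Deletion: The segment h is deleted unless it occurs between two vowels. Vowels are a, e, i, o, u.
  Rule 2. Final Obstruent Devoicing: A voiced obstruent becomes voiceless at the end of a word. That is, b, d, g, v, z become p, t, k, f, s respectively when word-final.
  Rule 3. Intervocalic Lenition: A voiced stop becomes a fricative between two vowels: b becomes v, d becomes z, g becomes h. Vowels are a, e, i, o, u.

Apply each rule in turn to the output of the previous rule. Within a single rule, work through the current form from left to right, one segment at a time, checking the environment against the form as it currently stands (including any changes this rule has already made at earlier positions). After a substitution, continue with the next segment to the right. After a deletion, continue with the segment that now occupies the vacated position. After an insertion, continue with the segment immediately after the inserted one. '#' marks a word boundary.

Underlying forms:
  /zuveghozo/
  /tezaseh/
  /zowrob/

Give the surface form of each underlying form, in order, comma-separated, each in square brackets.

/zuveghozo/:
  Rule 1 h-Deletion: [zuveghozo] → [zuvegozo]
  Rule 2 Final Obstruent Devoicing: no change — [zuvegozo]
  Rule 3 Intervocalic Lenition: [zuvegozo] → [zuvehozo]
/tezaseh/:
  Rule 1 h-Deletion: [tezaseh] → [tezase]
  Rule 2 Final Obstruent Devoicing: no change — [tezase]
  Rule 3 Intervocalic Lenition: no change — [tezase]
/zowrob/:
  Rule 1 h-Deletion: no change — [zowrob]
  Rule 2 Final Obstruent Devoicing: [zowrob] → [zowrop]
  Rule 3 Intervocalic Lenition: no change — [zowrop]

[zuvehozo], [tezase], [zowrop]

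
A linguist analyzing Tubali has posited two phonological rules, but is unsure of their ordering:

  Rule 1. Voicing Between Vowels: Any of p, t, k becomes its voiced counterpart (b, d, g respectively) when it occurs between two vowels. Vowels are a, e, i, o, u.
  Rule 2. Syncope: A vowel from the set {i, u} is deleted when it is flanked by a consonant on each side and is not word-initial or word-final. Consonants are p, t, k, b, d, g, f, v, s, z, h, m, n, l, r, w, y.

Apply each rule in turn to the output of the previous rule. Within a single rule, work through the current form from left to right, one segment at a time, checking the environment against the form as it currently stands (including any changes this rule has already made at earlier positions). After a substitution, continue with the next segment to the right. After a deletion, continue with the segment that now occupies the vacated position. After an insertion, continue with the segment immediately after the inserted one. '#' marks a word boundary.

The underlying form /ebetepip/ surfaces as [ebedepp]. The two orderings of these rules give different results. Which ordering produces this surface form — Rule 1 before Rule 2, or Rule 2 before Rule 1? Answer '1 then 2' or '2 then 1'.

Order 1 then 2:
  1 Voicing Between Vowels: [ebetepip] → [ebedebip]
  2 Syncope: [ebedebip] → [ebedebp]
  result: [ebedebp]
Order 2 then 1:
  2 Syncope: [ebetepip] → [ebetepp]
  1 Voicing Between Vowels: [ebetepp] → [ebedepp]
  result: [ebedepp]

2 then 1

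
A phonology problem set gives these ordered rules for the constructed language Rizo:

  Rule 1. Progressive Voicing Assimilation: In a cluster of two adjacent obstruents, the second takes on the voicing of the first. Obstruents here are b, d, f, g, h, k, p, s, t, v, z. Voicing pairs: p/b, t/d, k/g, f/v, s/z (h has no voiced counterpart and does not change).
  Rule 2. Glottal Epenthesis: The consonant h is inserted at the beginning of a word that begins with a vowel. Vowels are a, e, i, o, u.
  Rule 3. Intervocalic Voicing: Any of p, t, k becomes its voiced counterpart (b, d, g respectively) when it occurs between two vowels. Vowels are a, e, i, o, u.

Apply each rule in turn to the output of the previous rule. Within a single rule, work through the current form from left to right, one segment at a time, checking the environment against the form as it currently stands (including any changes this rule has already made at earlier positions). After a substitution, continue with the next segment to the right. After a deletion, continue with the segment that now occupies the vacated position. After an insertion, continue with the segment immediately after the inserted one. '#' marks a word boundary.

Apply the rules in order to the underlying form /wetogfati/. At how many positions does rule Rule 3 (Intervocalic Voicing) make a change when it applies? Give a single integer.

2

Rule 1 Progressive Voicing Assimilation: [wetogfati] → [wetogvati]
Rule 2 Glottal Epenthesis: no change — [wetogvati]
Rule 3 Intervocalic Voicing: [wetogvati] → [wedogvadi]
Rule Rule 3 changed 2 position(s).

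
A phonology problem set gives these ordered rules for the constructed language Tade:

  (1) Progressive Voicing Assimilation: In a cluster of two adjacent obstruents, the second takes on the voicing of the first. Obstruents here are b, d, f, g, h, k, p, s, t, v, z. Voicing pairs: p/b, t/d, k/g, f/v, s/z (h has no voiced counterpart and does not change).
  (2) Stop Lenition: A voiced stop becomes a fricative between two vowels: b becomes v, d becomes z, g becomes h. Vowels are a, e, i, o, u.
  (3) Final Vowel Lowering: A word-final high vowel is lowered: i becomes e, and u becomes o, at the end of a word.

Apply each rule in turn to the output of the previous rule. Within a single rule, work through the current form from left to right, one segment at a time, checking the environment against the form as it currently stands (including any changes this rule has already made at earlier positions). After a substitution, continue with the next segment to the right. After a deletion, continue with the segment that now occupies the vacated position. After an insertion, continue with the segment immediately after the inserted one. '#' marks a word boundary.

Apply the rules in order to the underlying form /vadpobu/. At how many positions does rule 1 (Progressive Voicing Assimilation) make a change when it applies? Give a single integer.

1

(1) Progressive Voicing Assimilation: [vadpobu] → [vadbobu]
(2) Stop Lenition: [vadbobu] → [vadbovu]
(3) Final Vowel Lowering: [vadbovu] → [vadbovo]
Rule 1 changed 1 position(s).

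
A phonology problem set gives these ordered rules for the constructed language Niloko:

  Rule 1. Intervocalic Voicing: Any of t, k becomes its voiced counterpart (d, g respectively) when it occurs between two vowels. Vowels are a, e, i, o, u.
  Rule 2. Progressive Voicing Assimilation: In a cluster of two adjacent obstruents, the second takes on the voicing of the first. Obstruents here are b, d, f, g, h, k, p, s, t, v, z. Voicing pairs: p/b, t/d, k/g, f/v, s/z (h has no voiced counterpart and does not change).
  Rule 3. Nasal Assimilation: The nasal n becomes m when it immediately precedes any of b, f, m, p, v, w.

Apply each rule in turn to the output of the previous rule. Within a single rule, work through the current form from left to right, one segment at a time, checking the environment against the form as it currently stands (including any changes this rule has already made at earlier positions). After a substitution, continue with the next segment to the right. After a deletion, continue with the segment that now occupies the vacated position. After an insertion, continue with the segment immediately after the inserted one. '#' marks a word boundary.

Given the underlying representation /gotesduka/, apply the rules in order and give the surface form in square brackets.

[godestuga]

Rule 1 Intervocalic Voicing: [gotesduka] → [godesduga]
Rule 2 Progressive Voicing Assimilation: [godesduga] → [godestuga]
Rule 3 Nasal Assimilation: no change — [godestuga]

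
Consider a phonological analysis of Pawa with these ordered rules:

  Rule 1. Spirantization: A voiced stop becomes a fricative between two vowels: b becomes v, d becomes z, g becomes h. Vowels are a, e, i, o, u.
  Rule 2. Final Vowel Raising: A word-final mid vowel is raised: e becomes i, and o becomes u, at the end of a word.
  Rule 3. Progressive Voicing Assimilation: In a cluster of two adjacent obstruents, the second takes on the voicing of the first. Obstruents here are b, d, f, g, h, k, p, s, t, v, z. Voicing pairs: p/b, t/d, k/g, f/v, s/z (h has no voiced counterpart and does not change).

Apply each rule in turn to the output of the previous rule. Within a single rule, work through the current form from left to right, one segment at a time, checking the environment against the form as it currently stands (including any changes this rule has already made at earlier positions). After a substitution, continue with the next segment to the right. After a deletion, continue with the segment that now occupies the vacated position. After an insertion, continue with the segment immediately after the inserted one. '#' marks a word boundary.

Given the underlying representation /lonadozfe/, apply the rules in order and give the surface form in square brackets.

[lonazozvi]

Rule 1 Spirantization: [lonadozfe] → [lonazozfe]
Rule 2 Final Vowel Raising: [lonazozfe] → [lonazozfi]
Rule 3 Progressive Voicing Assimilation: [lonazozfi] → [lonazozvi]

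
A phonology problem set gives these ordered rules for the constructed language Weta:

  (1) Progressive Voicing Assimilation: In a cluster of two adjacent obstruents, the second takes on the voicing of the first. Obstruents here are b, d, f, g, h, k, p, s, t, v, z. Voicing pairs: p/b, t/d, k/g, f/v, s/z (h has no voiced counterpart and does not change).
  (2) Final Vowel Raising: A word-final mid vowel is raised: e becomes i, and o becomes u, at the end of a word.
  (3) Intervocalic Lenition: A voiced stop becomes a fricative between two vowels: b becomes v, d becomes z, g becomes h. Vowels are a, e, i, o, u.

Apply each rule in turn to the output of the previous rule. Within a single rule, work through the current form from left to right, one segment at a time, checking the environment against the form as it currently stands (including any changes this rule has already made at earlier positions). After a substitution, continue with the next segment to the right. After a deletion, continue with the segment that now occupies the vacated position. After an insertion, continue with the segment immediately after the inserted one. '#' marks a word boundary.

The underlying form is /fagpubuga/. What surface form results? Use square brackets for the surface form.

[fagbuvuha]

(1) Progressive Voicing Assimilation: [fagpubuga] → [fagbubuga]
(2) Final Vowel Raising: no change — [fagbubuga]
(3) Intervocalic Lenition: [fagbubuga] → [fagbuvuha]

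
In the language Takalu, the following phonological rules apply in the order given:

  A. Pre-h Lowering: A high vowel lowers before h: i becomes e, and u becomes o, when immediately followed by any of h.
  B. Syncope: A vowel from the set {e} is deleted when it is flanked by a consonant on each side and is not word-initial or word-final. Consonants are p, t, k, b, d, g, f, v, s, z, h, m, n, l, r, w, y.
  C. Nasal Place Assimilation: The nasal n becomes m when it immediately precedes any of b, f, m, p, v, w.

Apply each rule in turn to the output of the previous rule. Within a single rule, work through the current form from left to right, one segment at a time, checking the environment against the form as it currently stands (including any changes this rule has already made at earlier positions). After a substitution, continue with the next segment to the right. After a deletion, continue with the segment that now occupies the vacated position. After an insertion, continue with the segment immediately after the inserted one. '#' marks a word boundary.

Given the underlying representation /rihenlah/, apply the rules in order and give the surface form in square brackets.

[rhnlah]

A Pre-h Lowering: [rihenlah] → [rehenlah]
B Syncope: [rehenlah] → [rhnlah]
C Nasal Place Assimilation: no change — [rhnlah]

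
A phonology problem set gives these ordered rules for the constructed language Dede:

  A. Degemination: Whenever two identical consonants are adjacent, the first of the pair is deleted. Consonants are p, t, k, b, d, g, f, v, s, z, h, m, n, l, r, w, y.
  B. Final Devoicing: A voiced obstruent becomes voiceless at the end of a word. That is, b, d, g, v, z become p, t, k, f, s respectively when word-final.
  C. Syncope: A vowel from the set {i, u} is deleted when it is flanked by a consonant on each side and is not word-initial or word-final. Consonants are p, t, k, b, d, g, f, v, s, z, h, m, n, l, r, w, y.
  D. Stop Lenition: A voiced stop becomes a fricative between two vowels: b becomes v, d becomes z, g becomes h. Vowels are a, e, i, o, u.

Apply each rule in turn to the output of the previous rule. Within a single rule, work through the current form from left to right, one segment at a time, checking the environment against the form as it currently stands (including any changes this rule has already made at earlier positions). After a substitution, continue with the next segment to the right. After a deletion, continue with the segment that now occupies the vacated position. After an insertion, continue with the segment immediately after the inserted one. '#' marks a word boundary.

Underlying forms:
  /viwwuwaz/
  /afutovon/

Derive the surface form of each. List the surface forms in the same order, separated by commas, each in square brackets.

[vwwas], [aftovon]

/viwwuwaz/:
  A Degemination: [viwwuwaz] → [viwuwaz]
  B Final Devoicing: [viwuwaz] → [viwuwas]
  C Syncope: [viwuwas] → [vwwas]
  D Stop Lenition: no change — [vwwas]
/afutovon/:
  A Degemination: no change — [afutovon]
  B Final Devoicing: no change — [afutovon]
  C Syncope: [afutovon] → [aftovon]
  D Stop Lenition: no change — [aftovon]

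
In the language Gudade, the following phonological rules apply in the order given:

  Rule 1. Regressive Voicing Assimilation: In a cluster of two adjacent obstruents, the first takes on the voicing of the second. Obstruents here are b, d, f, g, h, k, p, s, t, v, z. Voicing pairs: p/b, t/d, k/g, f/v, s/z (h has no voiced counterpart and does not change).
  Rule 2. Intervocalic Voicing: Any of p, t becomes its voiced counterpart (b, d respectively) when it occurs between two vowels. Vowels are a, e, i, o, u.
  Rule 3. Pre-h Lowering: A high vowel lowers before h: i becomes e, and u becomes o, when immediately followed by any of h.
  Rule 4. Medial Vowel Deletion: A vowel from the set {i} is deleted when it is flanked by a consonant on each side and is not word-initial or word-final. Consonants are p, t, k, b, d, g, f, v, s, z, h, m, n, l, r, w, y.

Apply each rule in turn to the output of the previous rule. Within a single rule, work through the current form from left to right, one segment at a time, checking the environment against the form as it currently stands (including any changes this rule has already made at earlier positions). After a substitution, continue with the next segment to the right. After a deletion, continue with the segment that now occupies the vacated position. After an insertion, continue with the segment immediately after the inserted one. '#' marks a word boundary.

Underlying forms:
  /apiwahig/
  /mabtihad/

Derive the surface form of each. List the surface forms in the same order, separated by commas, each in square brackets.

[abwahg], [maptehad]

/apiwahig/:
  Rule 1 Regressive Voicing Assimilation: no change — [apiwahig]
  Rule 2 Intervocalic Voicing: [apiwahig] → [abiwahig]
  Rule 3 Pre-h Lowering: no change — [abiwahig]
  Rule 4 Medial Vowel Deletion: [abiwahig] → [abwahg]
/mabtihad/:
  Rule 1 Regressive Voicing Assimilation: [mabtihad] → [maptihad]
  Rule 2 Intervocalic Voicing: no change — [maptihad]
  Rule 3 Pre-h Lowering: [maptihad] → [maptehad]
  Rule 4 Medial Vowel Deletion: no change — [maptehad]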